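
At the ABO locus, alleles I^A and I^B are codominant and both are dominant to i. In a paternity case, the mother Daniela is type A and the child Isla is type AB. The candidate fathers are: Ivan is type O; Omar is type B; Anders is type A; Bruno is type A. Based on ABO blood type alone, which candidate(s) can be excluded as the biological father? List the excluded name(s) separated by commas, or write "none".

Ivan, Anders, Bruno

A candidate is excluded only if no genotype consistent with his phenotype could produce a type AB child with a type A mother.
Ivan (type O): no genotype consistent with that phenotype can produce a type-AB child with a type-A mother.
Anders (type A): no genotype consistent with that phenotype can produce a type-AB child with a type-A mother.
Bruno (type A): no genotype consistent with that phenotype can produce a type-AB child with a type-A mother.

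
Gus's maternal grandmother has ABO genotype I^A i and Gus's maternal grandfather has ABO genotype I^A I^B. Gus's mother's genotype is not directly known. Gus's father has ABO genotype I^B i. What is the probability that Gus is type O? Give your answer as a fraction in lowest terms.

Gus's mother's ABO genotype from I^A i × I^A I^B: 1/4 I^A I^A, 1/4 I^A I^B, 1/4 I^A i, 1/4 I^B i.
Crossing each possibility with the father I^B i and summing P(type O): 1/4·0 + 1/4·0 + 1/4·1/4 + 1/4·1/4 = 1/8.

1/8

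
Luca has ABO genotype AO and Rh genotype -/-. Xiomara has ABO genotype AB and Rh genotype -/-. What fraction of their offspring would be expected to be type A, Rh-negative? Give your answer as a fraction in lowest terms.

1/2

ABO cross AO × AB → offspring phenotypes: 1/2 A, 1/4 B, 1/4 AB.
Rh cross -/- × -/- → 1 Rh-.
Independent loci: P(type A, Rh-negative) = 1/2 × 1 = 1/2.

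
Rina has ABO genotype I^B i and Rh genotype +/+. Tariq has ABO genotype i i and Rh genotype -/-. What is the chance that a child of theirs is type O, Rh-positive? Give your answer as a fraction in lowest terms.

ABO cross I^B i × i i → offspring phenotypes: 1/2 O, 1/2 B.
Rh cross +/+ × -/- → 1 Rh+.
Independent loci: P(type O, Rh-positive) = 1/2 × 1 = 1/2.

1/2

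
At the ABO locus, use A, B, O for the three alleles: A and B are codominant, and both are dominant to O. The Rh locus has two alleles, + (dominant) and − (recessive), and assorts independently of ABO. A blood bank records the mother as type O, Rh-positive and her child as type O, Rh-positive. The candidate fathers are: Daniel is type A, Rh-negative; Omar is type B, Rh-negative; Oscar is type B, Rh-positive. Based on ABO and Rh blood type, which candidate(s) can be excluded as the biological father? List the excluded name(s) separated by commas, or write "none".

A candidate is excluded only if no genotype consistent with his phenotype could produce a type O, Rh-positive child with a type O, Rh-positive mother.
Every candidate has at least one consistent genotype combination, so none can be excluded.

none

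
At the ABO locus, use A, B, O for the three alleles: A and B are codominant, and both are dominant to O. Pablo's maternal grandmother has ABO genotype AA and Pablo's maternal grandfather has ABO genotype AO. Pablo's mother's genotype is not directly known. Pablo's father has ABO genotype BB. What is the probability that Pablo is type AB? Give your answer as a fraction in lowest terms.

3/4

Pablo's mother's ABO genotype from AA × AO: 1/2 AA, 1/2 AO.
Crossing each possibility with the father BB and summing P(type AB): 1/2·1 + 1/2·1/2 = 3/4.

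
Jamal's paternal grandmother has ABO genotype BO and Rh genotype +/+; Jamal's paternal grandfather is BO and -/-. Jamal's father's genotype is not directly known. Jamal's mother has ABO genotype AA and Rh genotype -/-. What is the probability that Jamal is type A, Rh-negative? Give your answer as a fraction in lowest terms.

Jamal's father's ABO genotype from BO × BO: 1/4 BB, 1/2 BO, 1/4 OO.
Crossing each possibility with the mother AA and summing P(type A): 1/4·0 + 1/2·1/2 + 1/4·1 = 1/2.
Similarly for Rh via the father's Rh distribution: P(Rh-) = 1/2.
Independent loci: 1/2 × 1/2 = 1/4.

1/4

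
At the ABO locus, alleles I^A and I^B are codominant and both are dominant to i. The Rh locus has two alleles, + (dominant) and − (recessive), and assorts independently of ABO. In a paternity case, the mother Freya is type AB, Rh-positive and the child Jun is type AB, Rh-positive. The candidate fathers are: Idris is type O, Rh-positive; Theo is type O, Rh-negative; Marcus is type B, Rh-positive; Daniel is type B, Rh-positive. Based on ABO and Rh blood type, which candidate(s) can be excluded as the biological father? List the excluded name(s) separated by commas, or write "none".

Idris, Theo

A candidate is excluded only if no genotype consistent with his phenotype could produce a type AB, Rh-positive child with a type AB, Rh-positive mother.
Idris (type O, Rh+): no genotype consistent with that phenotype can produce a type-AB Rh+ child with a type-AB mother.
Theo (type O, Rh-): no genotype consistent with that phenotype can produce a type-AB Rh+ child with a type-AB mother.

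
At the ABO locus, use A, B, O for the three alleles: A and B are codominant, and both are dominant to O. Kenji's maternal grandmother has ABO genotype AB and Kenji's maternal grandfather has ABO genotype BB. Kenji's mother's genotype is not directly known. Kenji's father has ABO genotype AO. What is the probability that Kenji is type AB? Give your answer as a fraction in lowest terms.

3/8

Kenji's mother's ABO genotype from AB × BB: 1/2 AB, 1/2 BB.
Crossing each possibility with the father AO and summing P(type AB): 1/2·1/4 + 1/2·1/2 = 3/8.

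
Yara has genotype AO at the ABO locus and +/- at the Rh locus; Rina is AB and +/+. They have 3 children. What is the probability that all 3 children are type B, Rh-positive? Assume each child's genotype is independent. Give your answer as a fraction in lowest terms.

1/64

ABO cross AO × AB → 1/2 A, 1/4 B, 1/4 AB.
Rh cross +/- × +/+ → 1 Rh+; so P(type B, Rh-positive) = 1/4 × 1 = 1/4 per child.
All 3 independent: (1/4)^3 = 1/64.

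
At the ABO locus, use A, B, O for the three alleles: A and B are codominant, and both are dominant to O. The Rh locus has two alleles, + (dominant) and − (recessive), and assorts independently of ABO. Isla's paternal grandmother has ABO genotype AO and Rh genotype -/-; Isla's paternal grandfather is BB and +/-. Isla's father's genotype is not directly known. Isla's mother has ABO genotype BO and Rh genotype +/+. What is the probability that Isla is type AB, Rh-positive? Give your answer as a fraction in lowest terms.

1/8

Isla's father's ABO genotype from AO × BB: 1/2 AB, 1/2 BO.
Crossing each possibility with the mother BO and summing P(type AB): 1/2·1/4 + 1/2·0 = 1/8.
Similarly for Rh via the father's Rh distribution: P(Rh+) = 1.
Independent loci: 1/8 × 1 = 1/8.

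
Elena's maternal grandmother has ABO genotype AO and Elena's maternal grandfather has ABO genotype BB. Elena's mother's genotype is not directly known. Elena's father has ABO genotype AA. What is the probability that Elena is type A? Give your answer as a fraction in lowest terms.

1/2

Elena's mother's ABO genotype from AO × BB: 1/2 AB, 1/2 BO.
Crossing each possibility with the father AA and summing P(type A): 1/2·1/2 + 1/2·1/2 = 1/2.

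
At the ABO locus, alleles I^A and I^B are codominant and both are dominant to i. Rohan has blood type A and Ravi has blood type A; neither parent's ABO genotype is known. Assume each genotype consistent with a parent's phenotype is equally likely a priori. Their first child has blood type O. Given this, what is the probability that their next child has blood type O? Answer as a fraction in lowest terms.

1/4

Possible genotypes: Rohan ∈ {I^A I^A, I^A i}; Ravi ∈ {I^A I^A, I^A i}.
Weight each parental genotype pair by prior × P(type-O child):
  I^A i × I^A i: posterior weight 1; P(next child type O) = 1/4.
Weighted sum = 1/4.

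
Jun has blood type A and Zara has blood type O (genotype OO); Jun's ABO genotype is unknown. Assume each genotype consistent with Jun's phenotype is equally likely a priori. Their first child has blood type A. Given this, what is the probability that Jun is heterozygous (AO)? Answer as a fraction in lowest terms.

1/3

Possible genotypes: Jun ∈ {AA, AO}; Zara ∈ {OO}.
Weight each parental genotype pair by prior × P(type-A child):
  AA × OO: posterior weight 2/3.
  AO × OO: posterior weight 1/3.
Sum the posterior weight over pairs where Jun is AO: 1/3.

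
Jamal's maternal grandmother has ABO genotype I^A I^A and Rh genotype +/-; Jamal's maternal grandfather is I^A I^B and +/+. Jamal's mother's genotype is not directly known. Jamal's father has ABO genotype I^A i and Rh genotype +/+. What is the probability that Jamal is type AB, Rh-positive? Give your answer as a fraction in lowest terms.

Jamal's mother's ABO genotype from I^A I^A × I^A I^B: 1/2 I^A I^A, 1/2 I^A I^B.
Crossing each possibility with the father I^A i and summing P(type AB): 1/2·0 + 1/2·1/4 = 1/8.
Similarly for Rh via the mother's Rh distribution: P(Rh+) = 1.
Independent loci: 1/8 × 1 = 1/8.

1/8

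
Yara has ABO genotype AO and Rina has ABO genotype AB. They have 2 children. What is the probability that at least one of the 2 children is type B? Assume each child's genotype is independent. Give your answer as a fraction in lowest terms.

7/16

ABO cross AO × AB → 1/2 A, 1/4 B, 1/4 AB.
So P(type B) = 1/4 per child.
P(none) = (3/4)^2 = 9/16; P(at least one) = 1 − 9/16 = 7/16.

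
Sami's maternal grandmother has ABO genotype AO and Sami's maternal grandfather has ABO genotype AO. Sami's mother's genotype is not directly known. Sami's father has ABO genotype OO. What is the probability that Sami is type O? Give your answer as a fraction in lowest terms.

1/2

Sami's mother's ABO genotype from AO × AO: 1/4 AA, 1/2 AO, 1/4 OO.
Crossing each possibility with the father OO and summing P(type O): 1/4·0 + 1/2·1/2 + 1/4·1 = 1/2.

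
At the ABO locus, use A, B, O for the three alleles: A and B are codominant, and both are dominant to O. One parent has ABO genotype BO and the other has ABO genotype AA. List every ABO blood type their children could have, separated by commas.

Gametes from BO × AA give offspring ABO genotypes AB, AO, i.e. phenotypes A, AB.

A, AB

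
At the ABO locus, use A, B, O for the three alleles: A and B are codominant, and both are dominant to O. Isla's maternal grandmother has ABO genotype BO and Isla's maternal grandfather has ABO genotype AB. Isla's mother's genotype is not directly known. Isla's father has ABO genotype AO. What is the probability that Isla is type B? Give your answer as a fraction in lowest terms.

Isla's mother's ABO genotype from BO × AB: 1/4 AB, 1/4 AO, 1/4 BB, 1/4 BO.
Crossing each possibility with the father AO and summing P(type B): 1/4·1/4 + 1/4·0 + 1/4·1/2 + 1/4·1/4 = 1/4.

1/4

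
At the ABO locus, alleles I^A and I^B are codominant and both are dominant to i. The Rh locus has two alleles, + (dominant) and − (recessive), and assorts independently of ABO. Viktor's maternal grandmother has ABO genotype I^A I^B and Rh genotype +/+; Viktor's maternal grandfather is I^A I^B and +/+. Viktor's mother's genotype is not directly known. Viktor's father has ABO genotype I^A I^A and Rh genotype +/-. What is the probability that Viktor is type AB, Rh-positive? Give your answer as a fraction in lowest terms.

Viktor's mother's ABO genotype from I^A I^B × I^A I^B: 1/4 I^A I^A, 1/2 I^A I^B, 1/4 I^B I^B.
Crossing each possibility with the father I^A I^A and summing P(type AB): 1/4·0 + 1/2·1/2 + 1/4·1 = 1/2.
Similarly for Rh via the mother's Rh distribution: P(Rh+) = 1.
Independent loci: 1/2 × 1 = 1/2.

1/2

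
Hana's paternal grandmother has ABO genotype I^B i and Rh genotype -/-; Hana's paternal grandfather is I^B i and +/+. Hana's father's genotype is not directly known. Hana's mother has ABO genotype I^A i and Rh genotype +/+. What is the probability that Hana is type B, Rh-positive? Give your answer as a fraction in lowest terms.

1/4

Hana's father's ABO genotype from I^B i × I^B i: 1/4 I^B I^B, 1/2 I^B i, 1/4 i i.
Crossing each possibility with the mother I^A i and summing P(type B): 1/4·1/2 + 1/2·1/4 + 1/4·0 = 1/4.
Similarly for Rh via the father's Rh distribution: P(Rh+) = 1.
Independent loci: 1/4 × 1 = 1/4.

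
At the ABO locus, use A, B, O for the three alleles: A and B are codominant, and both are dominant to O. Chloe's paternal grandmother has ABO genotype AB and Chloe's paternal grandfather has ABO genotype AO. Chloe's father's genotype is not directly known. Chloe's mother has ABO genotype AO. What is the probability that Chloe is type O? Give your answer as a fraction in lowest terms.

Chloe's father's ABO genotype from AB × AO: 1/4 AA, 1/4 AB, 1/4 AO, 1/4 BO.
Crossing each possibility with the mother AO and summing P(type O): 1/4·0 + 1/4·0 + 1/4·1/4 + 1/4·1/4 = 1/8.

1/8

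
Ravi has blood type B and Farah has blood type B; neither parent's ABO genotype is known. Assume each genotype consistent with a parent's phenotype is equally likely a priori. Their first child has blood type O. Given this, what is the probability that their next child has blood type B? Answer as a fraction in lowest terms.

Possible genotypes: Ravi ∈ {BB, BO}; Farah ∈ {BB, BO}.
Weight each parental genotype pair by prior × P(type-O child):
  BO × BO: posterior weight 1; P(next child type B) = 3/4.
Weighted sum = 3/4.

3/4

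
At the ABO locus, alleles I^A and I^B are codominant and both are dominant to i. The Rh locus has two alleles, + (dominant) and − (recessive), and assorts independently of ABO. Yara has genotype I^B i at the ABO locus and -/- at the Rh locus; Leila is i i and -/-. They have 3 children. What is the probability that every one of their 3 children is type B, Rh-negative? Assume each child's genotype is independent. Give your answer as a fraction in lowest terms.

ABO cross I^B i × i i → 1/2 O, 1/2 B.
Rh cross -/- × -/- → 1 Rh-; so P(type B, Rh-negative) = 1/2 × 1 = 1/2 per child.
All 3 independent: (1/2)^3 = 1/8.

1/8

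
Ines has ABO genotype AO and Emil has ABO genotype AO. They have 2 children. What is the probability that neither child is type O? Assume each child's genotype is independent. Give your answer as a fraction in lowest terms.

ABO cross AO × AO → 1/4 O, 3/4 A.
So P(type O) = 1/4 per child.
P(not type O) = 3/4 for one child; (3/4)^2 = 9/16.

9/16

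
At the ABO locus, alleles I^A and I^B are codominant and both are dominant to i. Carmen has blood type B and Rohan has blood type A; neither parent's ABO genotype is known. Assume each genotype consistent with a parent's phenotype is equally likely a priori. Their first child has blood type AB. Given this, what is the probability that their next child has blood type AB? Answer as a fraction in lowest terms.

Possible genotypes: Carmen ∈ {I^B I^B, I^B i}; Rohan ∈ {I^A I^A, I^A i}.
Weight each parental genotype pair by prior × P(type-AB child):
  I^B I^B × I^A I^A: posterior weight 4/9; P(next child type AB) = 1.
  I^B I^B × I^A i: posterior weight 2/9; P(next child type AB) = 1/2.
  I^B i × I^A I^A: posterior weight 2/9; P(next child type AB) = 1/2.
  I^B i × I^A i: posterior weight 1/9; P(next child type AB) = 1/4.
Weighted sum = 25/36.

25/36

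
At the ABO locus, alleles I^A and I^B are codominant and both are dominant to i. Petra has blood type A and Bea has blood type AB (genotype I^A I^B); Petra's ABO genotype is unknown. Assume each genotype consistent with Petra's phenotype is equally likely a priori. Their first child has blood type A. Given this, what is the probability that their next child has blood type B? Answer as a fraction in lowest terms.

1/8

Possible genotypes: Petra ∈ {I^A I^A, I^A i}; Bea ∈ {I^A I^B}.
Weight each parental genotype pair by prior × P(type-A child):
  I^A I^A × I^A I^B: posterior weight 1/2; P(next child type B) = 0.
  I^A i × I^A I^B: posterior weight 1/2; P(next child type B) = 1/4.
Weighted sum = 1/8.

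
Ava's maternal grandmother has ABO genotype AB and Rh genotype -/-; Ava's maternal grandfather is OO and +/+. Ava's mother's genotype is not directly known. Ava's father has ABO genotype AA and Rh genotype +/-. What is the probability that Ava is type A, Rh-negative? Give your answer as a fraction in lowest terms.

Ava's mother's ABO genotype from AB × OO: 1/2 AO, 1/2 BO.
Crossing each possibility with the father AA and summing P(type A): 1/2·1 + 1/2·1/2 = 3/4.
Similarly for Rh via the mother's Rh distribution: P(Rh-) = 1/4.
Independent loci: 3/4 × 1/4 = 3/16.

3/16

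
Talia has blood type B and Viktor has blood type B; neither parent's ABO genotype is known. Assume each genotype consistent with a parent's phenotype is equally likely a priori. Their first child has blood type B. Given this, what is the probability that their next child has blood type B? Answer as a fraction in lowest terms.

Possible genotypes: Talia ∈ {I^B I^B, I^B i}; Viktor ∈ {I^B I^B, I^B i}.
Weight each parental genotype pair by prior × P(type-B child):
  I^B I^B × I^B I^B: posterior weight 4/15; P(next child type B) = 1.
  I^B I^B × I^B i: posterior weight 4/15; P(next child type B) = 1.
  I^B i × I^B I^B: posterior weight 4/15; P(next child type B) = 1.
  I^B i × I^B i: posterior weight 1/5; P(next child type B) = 3/4.
Weighted sum = 19/20.

19/20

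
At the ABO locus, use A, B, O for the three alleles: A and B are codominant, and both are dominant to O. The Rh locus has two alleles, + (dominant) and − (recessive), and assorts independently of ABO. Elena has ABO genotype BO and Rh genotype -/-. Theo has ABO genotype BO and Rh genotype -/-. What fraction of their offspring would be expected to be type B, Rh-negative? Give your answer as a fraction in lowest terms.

3/4

ABO cross BO × BO → offspring phenotypes: 1/4 O, 3/4 B.
Rh cross -/- × -/- → 1 Rh-.
Independent loci: P(type B, Rh-negative) = 3/4 × 1 = 3/4.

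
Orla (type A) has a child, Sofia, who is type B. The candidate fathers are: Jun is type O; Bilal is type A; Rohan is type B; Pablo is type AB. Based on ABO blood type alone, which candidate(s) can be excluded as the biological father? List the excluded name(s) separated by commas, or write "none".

Jun, Bilal

A candidate is excluded only if no genotype consistent with his phenotype could produce a type B child with a type A mother.
Jun (type O): no genotype consistent with that phenotype can produce a type-B child with a type-A mother.
Bilal (type A): no genotype consistent with that phenotype can produce a type-B child with a type-A mother.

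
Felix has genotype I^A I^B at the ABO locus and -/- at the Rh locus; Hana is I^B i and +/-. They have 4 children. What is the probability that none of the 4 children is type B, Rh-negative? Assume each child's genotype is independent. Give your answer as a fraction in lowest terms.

81/256

ABO cross I^A I^B × I^B i → 1/4 A, 1/2 B, 1/4 AB.
Rh cross -/- × +/- → 1/2 Rh+, 1/2 Rh-; so P(type B, Rh-negative) = 1/2 × 1/2 = 1/4 per child.
P(not type B, Rh-negative) = 3/4 for one child; (3/4)^4 = 81/256.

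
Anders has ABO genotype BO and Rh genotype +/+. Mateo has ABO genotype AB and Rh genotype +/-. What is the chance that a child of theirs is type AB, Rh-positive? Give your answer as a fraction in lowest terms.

1/4

ABO cross BO × AB → offspring phenotypes: 1/4 A, 1/2 B, 1/4 AB.
Rh cross +/+ × +/- → 1 Rh+.
Independent loci: P(type AB, Rh-positive) = 1/4 × 1 = 1/4.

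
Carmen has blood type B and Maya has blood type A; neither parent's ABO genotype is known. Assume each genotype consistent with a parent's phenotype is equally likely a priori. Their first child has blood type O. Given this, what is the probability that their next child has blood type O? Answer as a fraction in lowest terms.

1/4

Possible genotypes: Carmen ∈ {I^B I^B, I^B i}; Maya ∈ {I^A I^A, I^A i}.
Weight each parental genotype pair by prior × P(type-O child):
  I^B i × I^A i: posterior weight 1; P(next child type O) = 1/4.
Weighted sum = 1/4.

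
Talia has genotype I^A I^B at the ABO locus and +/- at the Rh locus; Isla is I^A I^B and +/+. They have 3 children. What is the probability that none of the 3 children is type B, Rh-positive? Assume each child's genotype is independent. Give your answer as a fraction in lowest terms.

ABO cross I^A I^B × I^A I^B → 1/4 A, 1/4 B, 1/2 AB.
Rh cross +/- × +/+ → 1 Rh+; so P(type B, Rh-positive) = 1/4 × 1 = 1/4 per child.
P(not type B, Rh-positive) = 3/4 for one child; (3/4)^3 = 27/64.

27/64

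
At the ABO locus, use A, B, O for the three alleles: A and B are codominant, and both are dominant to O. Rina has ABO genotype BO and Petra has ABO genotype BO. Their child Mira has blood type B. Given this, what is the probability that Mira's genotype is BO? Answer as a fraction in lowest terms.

Cross BO × BO → 1/4 BB, 1/2 BO, 1/4 OO.
Type-B genotypes among offspring: BB (1/4), BO (1/2); total 3/4.
P(BO | type B) = (1/2) / (3/4) = 2/3.

2/3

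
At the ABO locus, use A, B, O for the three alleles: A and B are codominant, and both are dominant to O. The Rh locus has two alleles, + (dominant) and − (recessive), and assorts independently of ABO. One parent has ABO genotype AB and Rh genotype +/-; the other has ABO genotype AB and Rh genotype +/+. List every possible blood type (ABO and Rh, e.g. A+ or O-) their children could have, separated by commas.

A+, B+, AB+

Gametes from AB × AB give offspring ABO genotypes AA, AB, BB, i.e. phenotypes A, B, AB.
Rh cross +/- × +/+ → phenotypes Rh+.
Combining independently: A+, B+, AB+.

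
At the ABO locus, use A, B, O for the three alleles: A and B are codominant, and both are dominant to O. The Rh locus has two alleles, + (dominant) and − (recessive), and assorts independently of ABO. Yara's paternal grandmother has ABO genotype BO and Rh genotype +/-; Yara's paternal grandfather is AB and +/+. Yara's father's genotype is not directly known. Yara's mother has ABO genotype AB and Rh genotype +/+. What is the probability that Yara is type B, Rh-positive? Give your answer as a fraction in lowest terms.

Yara's father's ABO genotype from BO × AB: 1/4 AB, 1/4 AO, 1/4 BB, 1/4 BO.
Crossing each possibility with the mother AB and summing P(type B): 1/4·1/4 + 1/4·1/4 + 1/4·1/2 + 1/4·1/2 = 3/8.
Similarly for Rh via the father's Rh distribution: P(Rh+) = 1.
Independent loci: 3/8 × 1 = 3/8.

3/8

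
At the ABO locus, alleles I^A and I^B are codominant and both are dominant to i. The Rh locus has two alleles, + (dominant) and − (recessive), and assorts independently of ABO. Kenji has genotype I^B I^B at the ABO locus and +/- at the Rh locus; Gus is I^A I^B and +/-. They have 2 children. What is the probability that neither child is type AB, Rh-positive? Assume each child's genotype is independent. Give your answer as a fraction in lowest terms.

ABO cross I^B I^B × I^A I^B → 1/2 B, 1/2 AB.
Rh cross +/- × +/- → 3/4 Rh+, 1/4 Rh-; so P(type AB, Rh-positive) = 1/2 × 3/4 = 3/8 per child.
P(not type AB, Rh-positive) = 5/8 for one child; (5/8)^2 = 25/64.

25/64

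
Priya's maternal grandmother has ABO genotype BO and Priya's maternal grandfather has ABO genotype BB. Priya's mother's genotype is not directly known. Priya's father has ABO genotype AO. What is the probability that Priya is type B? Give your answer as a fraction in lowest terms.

3/8

Priya's mother's ABO genotype from BO × BB: 1/2 BB, 1/2 BO.
Crossing each possibility with the father AO and summing P(type B): 1/2·1/2 + 1/2·1/4 = 3/8.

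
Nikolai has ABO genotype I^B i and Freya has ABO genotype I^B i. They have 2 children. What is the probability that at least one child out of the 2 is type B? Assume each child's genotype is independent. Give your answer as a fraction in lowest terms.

ABO cross I^B i × I^B i → 1/4 O, 3/4 B.
So P(type B) = 3/4 per child.
P(none) = (1/4)^2 = 1/16; P(at least one) = 1 − 1/16 = 15/16.

15/16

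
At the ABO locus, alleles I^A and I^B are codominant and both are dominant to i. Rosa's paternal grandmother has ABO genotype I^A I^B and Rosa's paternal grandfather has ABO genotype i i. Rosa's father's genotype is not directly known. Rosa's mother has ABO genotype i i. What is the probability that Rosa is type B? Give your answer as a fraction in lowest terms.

Rosa's father's ABO genotype from I^A I^B × i i: 1/2 I^A i, 1/2 I^B i.
Crossing each possibility with the mother i i and summing P(type B): 1/2·0 + 1/2·1/2 = 1/4.

1/4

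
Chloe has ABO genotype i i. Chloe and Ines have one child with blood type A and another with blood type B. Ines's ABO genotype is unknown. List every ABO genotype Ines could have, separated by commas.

I^A I^B

For each candidate genotype of Ines, check whether crossing it with i i can produce every observed child phenotype.
  I^A I^A → possible child types {A} ✗
  I^A I^B → possible child types {A, B} ✓
  I^A i → possible child types {O, A} ✗
  I^B I^B → possible child types {B} ✗
  I^B i → possible child types {O, B} ✗
  i i → possible child types {O} ✗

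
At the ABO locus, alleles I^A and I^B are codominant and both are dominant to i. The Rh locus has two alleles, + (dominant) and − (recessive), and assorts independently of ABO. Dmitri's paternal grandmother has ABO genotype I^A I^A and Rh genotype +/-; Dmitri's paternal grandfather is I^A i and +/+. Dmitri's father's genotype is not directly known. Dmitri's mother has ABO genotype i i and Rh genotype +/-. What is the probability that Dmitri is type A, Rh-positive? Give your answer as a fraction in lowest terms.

21/32

Dmitri's father's ABO genotype from I^A I^A × I^A i: 1/2 I^A I^A, 1/2 I^A i.
Crossing each possibility with the mother i i and summing P(type A): 1/2·1 + 1/2·1/2 = 3/4.
Similarly for Rh via the father's Rh distribution: P(Rh+) = 7/8.
Independent loci: 3/4 × 7/8 = 21/32.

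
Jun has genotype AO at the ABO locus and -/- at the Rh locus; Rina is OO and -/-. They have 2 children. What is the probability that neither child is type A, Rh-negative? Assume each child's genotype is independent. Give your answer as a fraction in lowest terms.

ABO cross AO × OO → 1/2 O, 1/2 A.
Rh cross -/- × -/- → 1 Rh-; so P(type A, Rh-negative) = 1/2 × 1 = 1/2 per child.
P(not type A, Rh-negative) = 1/2 for one child; (1/2)^2 = 1/4.

1/4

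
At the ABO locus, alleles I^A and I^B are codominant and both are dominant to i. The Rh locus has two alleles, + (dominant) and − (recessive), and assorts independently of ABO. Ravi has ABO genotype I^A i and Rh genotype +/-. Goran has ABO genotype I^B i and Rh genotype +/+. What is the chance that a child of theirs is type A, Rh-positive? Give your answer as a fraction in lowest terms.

ABO cross I^A i × I^B i → offspring phenotypes: 1/4 O, 1/4 A, 1/4 B, 1/4 AB.
Rh cross +/- × +/+ → 1 Rh+.
Independent loci: P(type A, Rh-positive) = 1/4 × 1 = 1/4.

1/4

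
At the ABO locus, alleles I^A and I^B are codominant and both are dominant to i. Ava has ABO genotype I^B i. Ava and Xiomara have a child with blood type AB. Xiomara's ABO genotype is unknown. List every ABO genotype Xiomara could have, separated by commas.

For each candidate genotype of Xiomara, check whether crossing it with I^B i can produce every observed child phenotype.
  I^A I^A → possible child types {A, AB} ✓
  I^A I^B → possible child types {A, B, AB} ✓
  I^A i → possible child types {O, A, B, AB} ✓
  I^B I^B → possible child types {B} ✗
  I^B i → possible child types {O, B} ✗
  i i → possible child types {O, B} ✗

I^A I^A, I^A I^B, I^A i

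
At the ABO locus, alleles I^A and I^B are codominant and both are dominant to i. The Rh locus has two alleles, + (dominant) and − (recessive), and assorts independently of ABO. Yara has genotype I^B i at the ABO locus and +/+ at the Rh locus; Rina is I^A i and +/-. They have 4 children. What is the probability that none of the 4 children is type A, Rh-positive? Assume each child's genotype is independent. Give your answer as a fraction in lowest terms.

81/256

ABO cross I^B i × I^A i → 1/4 O, 1/4 A, 1/4 B, 1/4 AB.
Rh cross +/+ × +/- → 1 Rh+; so P(type A, Rh-positive) = 1/4 × 1 = 1/4 per child.
P(not type A, Rh-positive) = 3/4 for one child; (3/4)^4 = 81/256.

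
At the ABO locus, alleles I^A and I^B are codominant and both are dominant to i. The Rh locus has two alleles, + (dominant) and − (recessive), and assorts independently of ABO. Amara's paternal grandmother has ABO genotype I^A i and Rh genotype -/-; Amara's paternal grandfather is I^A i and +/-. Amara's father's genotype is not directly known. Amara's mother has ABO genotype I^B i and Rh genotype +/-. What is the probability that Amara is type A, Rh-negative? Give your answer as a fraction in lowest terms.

Amara's father's ABO genotype from I^A i × I^A i: 1/4 I^A I^A, 1/2 I^A i, 1/4 i i.
Crossing each possibility with the mother I^B i and summing P(type A): 1/4·1/2 + 1/2·1/4 + 1/4·0 = 1/4.
Similarly for Rh via the father's Rh distribution: P(Rh-) = 3/8.
Independent loci: 1/4 × 3/8 = 3/32.

3/32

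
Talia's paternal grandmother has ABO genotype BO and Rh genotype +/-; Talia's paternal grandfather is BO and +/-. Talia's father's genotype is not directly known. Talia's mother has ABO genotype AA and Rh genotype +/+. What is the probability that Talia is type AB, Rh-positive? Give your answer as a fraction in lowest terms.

1/2

Talia's father's ABO genotype from BO × BO: 1/4 BB, 1/2 BO, 1/4 OO.
Crossing each possibility with the mother AA and summing P(type AB): 1/4·1 + 1/2·1/2 + 1/4·0 = 1/2.
Similarly for Rh via the father's Rh distribution: P(Rh+) = 1.
Independent loci: 1/2 × 1 = 1/2.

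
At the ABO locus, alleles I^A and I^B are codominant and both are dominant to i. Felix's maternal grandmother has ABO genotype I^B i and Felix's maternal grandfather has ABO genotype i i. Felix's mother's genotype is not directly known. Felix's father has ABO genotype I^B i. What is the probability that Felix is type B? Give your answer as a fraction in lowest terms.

Felix's mother's ABO genotype from I^B i × i i: 1/2 I^B i, 1/2 i i.
Crossing each possibility with the father I^B i and summing P(type B): 1/2·3/4 + 1/2·1/2 = 5/8.

5/8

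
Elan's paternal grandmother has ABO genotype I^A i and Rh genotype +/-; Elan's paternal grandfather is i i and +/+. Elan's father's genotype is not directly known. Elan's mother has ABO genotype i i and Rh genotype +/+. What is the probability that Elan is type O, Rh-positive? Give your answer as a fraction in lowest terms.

3/4

Elan's father's ABO genotype from I^A i × i i: 1/2 I^A i, 1/2 i i.
Crossing each possibility with the mother i i and summing P(type O): 1/2·1/2 + 1/2·1 = 3/4.
Similarly for Rh via the father's Rh distribution: P(Rh+) = 1.
Independent loci: 3/4 × 1 = 3/4.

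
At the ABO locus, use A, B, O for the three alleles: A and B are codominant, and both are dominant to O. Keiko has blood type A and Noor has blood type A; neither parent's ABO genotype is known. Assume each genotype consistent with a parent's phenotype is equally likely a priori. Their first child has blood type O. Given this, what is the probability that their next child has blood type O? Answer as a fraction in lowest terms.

Possible genotypes: Keiko ∈ {AA, AO}; Noor ∈ {AA, AO}.
Weight each parental genotype pair by prior × P(type-O child):
  AO × AO: posterior weight 1; P(next child type O) = 1/4.
Weighted sum = 1/4.

1/4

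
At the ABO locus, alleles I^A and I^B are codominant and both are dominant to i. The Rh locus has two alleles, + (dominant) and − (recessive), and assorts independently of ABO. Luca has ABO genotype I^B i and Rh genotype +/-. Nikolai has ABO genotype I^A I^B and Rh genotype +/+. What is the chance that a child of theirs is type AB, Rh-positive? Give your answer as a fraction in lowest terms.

ABO cross I^B i × I^A I^B → offspring phenotypes: 1/4 A, 1/2 B, 1/4 AB.
Rh cross +/- × +/+ → 1 Rh+.
Independent loci: P(type AB, Rh-positive) = 1/4 × 1 = 1/4.

1/4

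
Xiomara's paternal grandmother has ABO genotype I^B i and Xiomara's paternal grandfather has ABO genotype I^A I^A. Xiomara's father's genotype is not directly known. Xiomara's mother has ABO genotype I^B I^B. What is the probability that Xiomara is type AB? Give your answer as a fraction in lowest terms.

Xiomara's father's ABO genotype from I^B i × I^A I^A: 1/2 I^A I^B, 1/2 I^A i.
Crossing each possibility with the mother I^B I^B and summing P(type AB): 1/2·1/2 + 1/2·1/2 = 1/2.

1/2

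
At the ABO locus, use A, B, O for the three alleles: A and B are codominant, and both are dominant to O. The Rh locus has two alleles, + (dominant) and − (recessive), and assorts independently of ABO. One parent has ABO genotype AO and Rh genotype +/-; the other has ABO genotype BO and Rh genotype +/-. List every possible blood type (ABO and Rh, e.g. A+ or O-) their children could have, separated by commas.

Gametes from AO × BO give offspring ABO genotypes AB, AO, BO, OO, i.e. phenotypes O, A, B, AB.
Rh cross +/- × +/- → phenotypes Rh+, Rh-.
Combining independently: O+, O-, A+, A-, B+, B-, AB+, AB-.

O+, O-, A+, A-, B+, B-, AB+, AB-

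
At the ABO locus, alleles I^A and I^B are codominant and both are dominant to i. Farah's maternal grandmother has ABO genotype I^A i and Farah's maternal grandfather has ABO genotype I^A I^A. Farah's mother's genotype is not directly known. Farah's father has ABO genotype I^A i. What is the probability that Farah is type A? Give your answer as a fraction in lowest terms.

7/8

Farah's mother's ABO genotype from I^A i × I^A I^A: 1/2 I^A I^A, 1/2 I^A i.
Crossing each possibility with the father I^A i and summing P(type A): 1/2·1 + 1/2·3/4 = 7/8.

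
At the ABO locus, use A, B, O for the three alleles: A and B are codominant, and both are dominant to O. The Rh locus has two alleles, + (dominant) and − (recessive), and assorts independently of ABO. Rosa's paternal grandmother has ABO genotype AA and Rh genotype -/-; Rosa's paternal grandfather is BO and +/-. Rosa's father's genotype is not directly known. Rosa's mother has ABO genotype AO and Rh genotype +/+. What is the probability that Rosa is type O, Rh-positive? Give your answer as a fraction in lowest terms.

1/8

Rosa's father's ABO genotype from AA × BO: 1/2 AB, 1/2 AO.
Crossing each possibility with the mother AO and summing P(type O): 1/2·0 + 1/2·1/4 = 1/8.
Similarly for Rh via the father's Rh distribution: P(Rh+) = 1.
Independent loci: 1/8 × 1 = 1/8.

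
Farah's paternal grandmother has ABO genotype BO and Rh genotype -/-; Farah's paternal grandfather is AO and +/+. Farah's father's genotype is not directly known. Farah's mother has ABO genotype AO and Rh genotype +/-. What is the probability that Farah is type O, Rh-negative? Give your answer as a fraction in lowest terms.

Farah's father's ABO genotype from BO × AO: 1/4 AB, 1/4 AO, 1/4 BO, 1/4 OO.
Crossing each possibility with the mother AO and summing P(type O): 1/4·0 + 1/4·1/4 + 1/4·1/4 + 1/4·1/2 = 1/4.
Similarly for Rh via the father's Rh distribution: P(Rh-) = 1/4.
Independent loci: 1/4 × 1/4 = 1/16.

1/16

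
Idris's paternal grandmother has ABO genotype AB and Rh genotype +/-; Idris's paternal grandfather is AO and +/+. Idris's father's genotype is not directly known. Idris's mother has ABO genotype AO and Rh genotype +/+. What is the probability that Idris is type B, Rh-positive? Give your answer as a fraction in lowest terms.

Idris's father's ABO genotype from AB × AO: 1/4 AA, 1/4 AB, 1/4 AO, 1/4 BO.
Crossing each possibility with the mother AO and summing P(type B): 1/4·0 + 1/4·1/4 + 1/4·0 + 1/4·1/4 = 1/8.
Similarly for Rh via the father's Rh distribution: P(Rh+) = 1.
Independent loci: 1/8 × 1 = 1/8.

1/8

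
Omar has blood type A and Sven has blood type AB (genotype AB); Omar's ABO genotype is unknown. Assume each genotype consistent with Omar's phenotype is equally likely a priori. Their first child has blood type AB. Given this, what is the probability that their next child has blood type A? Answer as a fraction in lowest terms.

1/2

Possible genotypes: Omar ∈ {AA, AO}; Sven ∈ {AB}.
Weight each parental genotype pair by prior × P(type-AB child):
  AA × AB: posterior weight 2/3; P(next child type A) = 1/2.
  AO × AB: posterior weight 1/3; P(next child type A) = 1/2.
Weighted sum = 1/2.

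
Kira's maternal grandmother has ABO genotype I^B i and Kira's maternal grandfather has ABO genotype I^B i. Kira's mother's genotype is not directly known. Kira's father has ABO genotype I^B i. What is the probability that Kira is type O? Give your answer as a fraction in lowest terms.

1/4

Kira's mother's ABO genotype from I^B i × I^B i: 1/4 I^B I^B, 1/2 I^B i, 1/4 i i.
Crossing each possibility with the father I^B i and summing P(type O): 1/4·0 + 1/2·1/4 + 1/4·1/2 = 1/4.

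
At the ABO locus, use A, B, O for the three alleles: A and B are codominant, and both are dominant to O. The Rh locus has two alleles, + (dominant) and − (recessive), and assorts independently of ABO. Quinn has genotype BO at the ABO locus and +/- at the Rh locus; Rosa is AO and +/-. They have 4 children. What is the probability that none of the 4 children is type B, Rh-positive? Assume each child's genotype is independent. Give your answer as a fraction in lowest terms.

28561/65536

ABO cross BO × AO → 1/4 O, 1/4 A, 1/4 B, 1/4 AB.
Rh cross +/- × +/- → 3/4 Rh+, 1/4 Rh-; so P(type B, Rh-positive) = 1/4 × 3/4 = 3/16 per child.
P(not type B, Rh-positive) = 13/16 for one child; (13/16)^4 = 28561/65536.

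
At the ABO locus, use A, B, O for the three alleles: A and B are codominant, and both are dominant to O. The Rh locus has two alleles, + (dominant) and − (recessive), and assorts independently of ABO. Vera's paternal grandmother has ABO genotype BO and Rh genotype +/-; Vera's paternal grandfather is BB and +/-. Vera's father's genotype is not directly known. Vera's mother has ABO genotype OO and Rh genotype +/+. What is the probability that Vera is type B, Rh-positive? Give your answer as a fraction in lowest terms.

Vera's father's ABO genotype from BO × BB: 1/2 BB, 1/2 BO.
Crossing each possibility with the mother OO and summing P(type B): 1/2·1 + 1/2·1/2 = 3/4.
Similarly for Rh via the father's Rh distribution: P(Rh+) = 1.
Independent loci: 3/4 × 1 = 3/4.

3/4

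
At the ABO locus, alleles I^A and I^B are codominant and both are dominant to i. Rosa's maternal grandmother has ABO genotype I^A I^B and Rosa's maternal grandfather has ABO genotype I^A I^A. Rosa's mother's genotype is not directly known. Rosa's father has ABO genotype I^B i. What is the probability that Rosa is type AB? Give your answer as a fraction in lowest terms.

Rosa's mother's ABO genotype from I^A I^B × I^A I^A: 1/2 I^A I^A, 1/2 I^A I^B.
Crossing each possibility with the father I^B i and summing P(type AB): 1/2·1/2 + 1/2·1/4 = 3/8.

3/8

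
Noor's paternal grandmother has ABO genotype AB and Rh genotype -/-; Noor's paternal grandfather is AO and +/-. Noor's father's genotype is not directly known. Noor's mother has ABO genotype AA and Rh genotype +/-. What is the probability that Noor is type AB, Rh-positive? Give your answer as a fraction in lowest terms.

5/32

Noor's father's ABO genotype from AB × AO: 1/4 AA, 1/4 AB, 1/4 AO, 1/4 BO.
Crossing each possibility with the mother AA and summing P(type AB): 1/4·0 + 1/4·1/2 + 1/4·0 + 1/4·1/2 = 1/4.
Similarly for Rh via the father's Rh distribution: P(Rh+) = 5/8.
Independent loci: 1/4 × 5/8 = 5/32.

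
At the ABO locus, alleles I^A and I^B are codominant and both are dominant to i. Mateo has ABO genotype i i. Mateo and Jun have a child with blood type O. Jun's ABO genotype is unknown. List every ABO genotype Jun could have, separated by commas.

I^A i, I^B i, i i

For each candidate genotype of Jun, check whether crossing it with i i can produce every observed child phenotype.
  I^A I^A → possible child types {A} ✗
  I^A I^B → possible child types {A, B} ✗
  I^A i → possible child types {O, A} ✓
  I^B I^B → possible child types {B} ✗
  I^B i → possible child types {O, B} ✓
  i i → possible child types {O} ✓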